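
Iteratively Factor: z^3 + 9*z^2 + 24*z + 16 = (z + 1)*(z^2 + 8*z + 16) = (z + 1)*(z + 4)*(z + 4)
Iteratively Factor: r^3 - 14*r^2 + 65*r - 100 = (r - 5)*(r^2 - 9*r + 20) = (r - 5)*(r - 4)*(r - 5)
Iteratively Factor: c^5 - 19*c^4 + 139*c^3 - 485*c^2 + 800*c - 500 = (c - 5)*(c^4 - 14*c^3 + 69*c^2 - 140*c + 100) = (c - 5)^2*(c^3 - 9*c^2 + 24*c - 20) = (c - 5)^2*(c - 2)*(c^2 - 7*c + 10) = (c - 5)^2*(c - 2)^2*(c - 5)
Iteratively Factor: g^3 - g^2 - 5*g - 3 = (g + 1)*(g^2 - 2*g - 3) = (g + 1)^2*(g - 3)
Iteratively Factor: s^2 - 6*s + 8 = (s - 4)*(s - 2)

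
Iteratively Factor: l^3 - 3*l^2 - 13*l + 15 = (l - 1)*(l^2 - 2*l - 15) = (l - 5)*(l - 1)*(l + 3)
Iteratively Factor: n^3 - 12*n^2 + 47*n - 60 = (n - 3)*(n^2 - 9*n + 20) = (n - 4)*(n - 3)*(n - 5)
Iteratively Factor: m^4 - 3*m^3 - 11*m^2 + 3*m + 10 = (m + 2)*(m^3 - 5*m^2 - m + 5) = (m - 5)*(m + 2)*(m^2 - 1) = (m - 5)*(m + 1)*(m + 2)*(m - 1)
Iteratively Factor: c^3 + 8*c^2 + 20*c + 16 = (c + 2)*(c^2 + 6*c + 8) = (c + 2)^2*(c + 4)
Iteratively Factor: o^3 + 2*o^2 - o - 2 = (o - 1)*(o^2 + 3*o + 2) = (o - 1)*(o + 1)*(o + 2)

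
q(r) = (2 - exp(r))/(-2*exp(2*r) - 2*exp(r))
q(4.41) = 0.01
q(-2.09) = -6.75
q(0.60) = -0.02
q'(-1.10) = 2.72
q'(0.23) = 0.42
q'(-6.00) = 403.43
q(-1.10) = -1.88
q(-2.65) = -12.75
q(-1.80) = -4.76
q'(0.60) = 0.21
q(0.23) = -0.13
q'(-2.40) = 10.91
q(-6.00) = -401.93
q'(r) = (2 - exp(r))*(4*exp(2*r) + 2*exp(r))/(-2*exp(2*r) - 2*exp(r))^2 - exp(r)/(-2*exp(2*r) - 2*exp(r)) = (-exp(2*r) + 4*exp(r) + 2)*exp(-r)/(2*(exp(2*r) + 2*exp(r) + 1))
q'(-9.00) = 8103.08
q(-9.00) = -8101.58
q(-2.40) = -9.65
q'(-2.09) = 7.94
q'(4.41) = -0.01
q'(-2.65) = 14.06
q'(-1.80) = 5.87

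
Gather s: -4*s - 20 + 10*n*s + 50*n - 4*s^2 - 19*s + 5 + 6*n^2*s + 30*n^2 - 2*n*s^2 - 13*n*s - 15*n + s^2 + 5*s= 30*n^2 + 35*n + s^2*(-2*n - 3) + s*(6*n^2 - 3*n - 18) - 15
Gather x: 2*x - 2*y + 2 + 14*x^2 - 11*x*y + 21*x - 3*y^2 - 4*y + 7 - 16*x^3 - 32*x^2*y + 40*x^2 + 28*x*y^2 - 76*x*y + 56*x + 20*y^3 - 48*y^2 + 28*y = -16*x^3 + x^2*(54 - 32*y) + x*(28*y^2 - 87*y + 79) + 20*y^3 - 51*y^2 + 22*y + 9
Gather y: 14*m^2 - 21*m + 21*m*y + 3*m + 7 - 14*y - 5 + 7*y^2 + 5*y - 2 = 14*m^2 - 18*m + 7*y^2 + y*(21*m - 9)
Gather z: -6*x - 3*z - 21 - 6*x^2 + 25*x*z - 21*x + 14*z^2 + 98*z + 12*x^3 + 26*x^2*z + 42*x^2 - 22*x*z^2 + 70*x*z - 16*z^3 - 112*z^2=12*x^3 + 36*x^2 - 27*x - 16*z^3 + z^2*(-22*x - 98) + z*(26*x^2 + 95*x + 95) - 21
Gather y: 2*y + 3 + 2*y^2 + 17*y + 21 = 2*y^2 + 19*y + 24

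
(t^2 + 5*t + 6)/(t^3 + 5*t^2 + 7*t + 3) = (t + 2)/(t^2 + 2*t + 1)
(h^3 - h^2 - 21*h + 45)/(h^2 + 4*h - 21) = (h^2 + 2*h - 15)/(h + 7)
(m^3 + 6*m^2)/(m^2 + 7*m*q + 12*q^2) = m^2*(m + 6)/(m^2 + 7*m*q + 12*q^2)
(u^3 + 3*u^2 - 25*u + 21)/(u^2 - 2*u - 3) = (u^2 + 6*u - 7)/(u + 1)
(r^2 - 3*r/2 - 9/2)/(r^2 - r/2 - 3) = (r - 3)/(r - 2)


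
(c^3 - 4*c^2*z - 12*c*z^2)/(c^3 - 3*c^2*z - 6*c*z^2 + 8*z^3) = c*(c - 6*z)/(c^2 - 5*c*z + 4*z^2)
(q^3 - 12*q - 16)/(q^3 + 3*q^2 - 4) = (q - 4)/(q - 1)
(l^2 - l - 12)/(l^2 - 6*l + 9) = (l^2 - l - 12)/(l^2 - 6*l + 9)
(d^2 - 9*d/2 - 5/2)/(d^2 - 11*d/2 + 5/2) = (2*d + 1)/(2*d - 1)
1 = 1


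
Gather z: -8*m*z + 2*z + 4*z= z*(6 - 8*m)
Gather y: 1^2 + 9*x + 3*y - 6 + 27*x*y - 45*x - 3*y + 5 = 27*x*y - 36*x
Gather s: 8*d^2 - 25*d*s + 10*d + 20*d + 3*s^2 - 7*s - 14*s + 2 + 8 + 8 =8*d^2 + 30*d + 3*s^2 + s*(-25*d - 21) + 18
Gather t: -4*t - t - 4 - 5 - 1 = -5*t - 10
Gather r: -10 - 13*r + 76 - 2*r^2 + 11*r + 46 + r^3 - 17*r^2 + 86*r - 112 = r^3 - 19*r^2 + 84*r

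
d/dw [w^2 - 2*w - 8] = 2*w - 2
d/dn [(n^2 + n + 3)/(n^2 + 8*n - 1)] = (7*n^2 - 8*n - 25)/(n^4 + 16*n^3 + 62*n^2 - 16*n + 1)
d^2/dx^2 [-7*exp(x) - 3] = -7*exp(x)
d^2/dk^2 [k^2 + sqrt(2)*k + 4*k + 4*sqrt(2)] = 2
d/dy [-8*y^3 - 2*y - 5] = -24*y^2 - 2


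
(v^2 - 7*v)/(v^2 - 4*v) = (v - 7)/(v - 4)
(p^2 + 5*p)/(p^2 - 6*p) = (p + 5)/(p - 6)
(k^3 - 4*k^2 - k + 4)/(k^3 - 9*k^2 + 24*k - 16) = (k + 1)/(k - 4)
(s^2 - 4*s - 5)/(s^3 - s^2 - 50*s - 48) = (s - 5)/(s^2 - 2*s - 48)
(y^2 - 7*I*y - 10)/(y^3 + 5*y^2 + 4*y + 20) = (y - 5*I)/(y^2 + y*(5 + 2*I) + 10*I)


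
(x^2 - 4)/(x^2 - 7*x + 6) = (x^2 - 4)/(x^2 - 7*x + 6)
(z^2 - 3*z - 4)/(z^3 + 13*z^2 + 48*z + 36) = (z - 4)/(z^2 + 12*z + 36)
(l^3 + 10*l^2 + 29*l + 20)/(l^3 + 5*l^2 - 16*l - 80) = (l + 1)/(l - 4)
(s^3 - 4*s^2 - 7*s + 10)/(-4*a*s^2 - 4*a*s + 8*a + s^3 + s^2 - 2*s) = (s - 5)/(-4*a + s)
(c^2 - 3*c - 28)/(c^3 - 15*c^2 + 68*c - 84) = (c + 4)/(c^2 - 8*c + 12)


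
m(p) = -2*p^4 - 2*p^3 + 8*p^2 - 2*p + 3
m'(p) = -8*p^3 - 6*p^2 + 16*p - 2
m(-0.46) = 5.72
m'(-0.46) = -9.85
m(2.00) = -17.00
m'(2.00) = -58.00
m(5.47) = -1886.43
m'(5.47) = -1403.34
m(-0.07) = 3.18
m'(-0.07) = -3.15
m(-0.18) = 3.63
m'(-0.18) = -5.03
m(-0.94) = 12.05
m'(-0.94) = -15.70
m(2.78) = -103.16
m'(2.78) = -175.77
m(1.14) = 4.78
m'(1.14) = -3.41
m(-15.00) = -92667.00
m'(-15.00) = 25408.00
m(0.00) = 3.00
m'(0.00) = -2.00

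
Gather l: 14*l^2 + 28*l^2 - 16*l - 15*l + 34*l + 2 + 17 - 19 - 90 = 42*l^2 + 3*l - 90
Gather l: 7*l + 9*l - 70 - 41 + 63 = 16*l - 48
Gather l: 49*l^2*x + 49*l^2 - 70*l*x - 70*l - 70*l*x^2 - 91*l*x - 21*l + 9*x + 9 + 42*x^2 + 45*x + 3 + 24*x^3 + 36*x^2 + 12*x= l^2*(49*x + 49) + l*(-70*x^2 - 161*x - 91) + 24*x^3 + 78*x^2 + 66*x + 12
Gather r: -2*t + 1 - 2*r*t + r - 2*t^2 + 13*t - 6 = r*(1 - 2*t) - 2*t^2 + 11*t - 5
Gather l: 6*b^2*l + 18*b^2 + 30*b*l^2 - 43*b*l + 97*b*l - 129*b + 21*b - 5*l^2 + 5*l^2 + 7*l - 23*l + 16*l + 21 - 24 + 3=18*b^2 + 30*b*l^2 - 108*b + l*(6*b^2 + 54*b)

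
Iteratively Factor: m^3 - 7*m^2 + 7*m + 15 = (m + 1)*(m^2 - 8*m + 15) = (m - 5)*(m + 1)*(m - 3)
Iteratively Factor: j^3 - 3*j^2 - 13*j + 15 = (j + 3)*(j^2 - 6*j + 5) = (j - 1)*(j + 3)*(j - 5)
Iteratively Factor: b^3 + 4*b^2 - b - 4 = (b - 1)*(b^2 + 5*b + 4) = (b - 1)*(b + 1)*(b + 4)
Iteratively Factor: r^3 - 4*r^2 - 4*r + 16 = (r - 4)*(r^2 - 4) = (r - 4)*(r - 2)*(r + 2)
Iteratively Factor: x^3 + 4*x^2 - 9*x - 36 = (x + 4)*(x^2 - 9) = (x + 3)*(x + 4)*(x - 3)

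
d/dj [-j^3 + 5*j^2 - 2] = j*(10 - 3*j)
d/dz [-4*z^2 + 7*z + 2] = 7 - 8*z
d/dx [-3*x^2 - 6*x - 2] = -6*x - 6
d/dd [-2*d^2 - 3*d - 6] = -4*d - 3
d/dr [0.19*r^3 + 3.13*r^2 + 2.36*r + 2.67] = 0.57*r^2 + 6.26*r + 2.36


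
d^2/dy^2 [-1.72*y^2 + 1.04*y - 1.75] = -3.44000000000000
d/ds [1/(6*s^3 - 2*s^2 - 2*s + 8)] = (-9*s^2 + 2*s + 1)/(2*(3*s^3 - s^2 - s + 4)^2)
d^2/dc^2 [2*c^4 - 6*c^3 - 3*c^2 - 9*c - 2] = 24*c^2 - 36*c - 6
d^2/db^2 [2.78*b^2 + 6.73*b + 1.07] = 5.56000000000000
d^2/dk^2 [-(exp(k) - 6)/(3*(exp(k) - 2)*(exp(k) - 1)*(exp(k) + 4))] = (-4*exp(6*k) + 51*exp(5*k) + 25*exp(4*k) - 2*exp(3*k) - 564*exp(2*k) + 328*exp(k) + 416)*exp(k)/(3*(exp(9*k) + 3*exp(8*k) - 27*exp(7*k) - 35*exp(6*k) + 318*exp(5*k) - 156*exp(4*k) - 1288*exp(3*k) + 2592*exp(2*k) - 1920*exp(k) + 512))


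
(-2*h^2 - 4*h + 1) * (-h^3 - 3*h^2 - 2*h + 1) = 2*h^5 + 10*h^4 + 15*h^3 + 3*h^2 - 6*h + 1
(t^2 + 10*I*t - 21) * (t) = t^3 + 10*I*t^2 - 21*t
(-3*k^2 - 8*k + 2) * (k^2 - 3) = -3*k^4 - 8*k^3 + 11*k^2 + 24*k - 6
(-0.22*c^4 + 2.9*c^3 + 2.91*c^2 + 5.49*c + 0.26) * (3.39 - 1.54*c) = 0.3388*c^5 - 5.2118*c^4 + 5.3496*c^3 + 1.4103*c^2 + 18.2107*c + 0.8814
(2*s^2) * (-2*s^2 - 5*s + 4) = -4*s^4 - 10*s^3 + 8*s^2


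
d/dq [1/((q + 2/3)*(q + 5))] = 3*(-6*q - 17)/(9*q^4 + 102*q^3 + 349*q^2 + 340*q + 100)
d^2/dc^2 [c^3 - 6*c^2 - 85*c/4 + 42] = 6*c - 12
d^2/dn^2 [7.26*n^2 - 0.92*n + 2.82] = 14.5200000000000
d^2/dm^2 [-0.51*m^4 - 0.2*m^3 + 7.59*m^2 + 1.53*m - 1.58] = -6.12*m^2 - 1.2*m + 15.18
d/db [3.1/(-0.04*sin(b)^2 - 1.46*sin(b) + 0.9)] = (0.248*sin(b) + 4.526)*cos(b)/(0.04*sin(b)^2 + 1.46*sin(b) - 0.9)^2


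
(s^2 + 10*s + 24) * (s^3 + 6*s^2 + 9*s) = s^5 + 16*s^4 + 93*s^3 + 234*s^2 + 216*s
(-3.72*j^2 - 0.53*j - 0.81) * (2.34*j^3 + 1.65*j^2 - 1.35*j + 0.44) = -8.7048*j^5 - 7.3782*j^4 + 2.2521*j^3 - 2.2578*j^2 + 0.8603*j - 0.3564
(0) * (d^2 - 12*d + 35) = 0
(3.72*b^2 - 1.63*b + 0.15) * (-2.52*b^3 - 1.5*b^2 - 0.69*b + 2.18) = -9.3744*b^5 - 1.4724*b^4 - 0.4998*b^3 + 9.0093*b^2 - 3.6569*b + 0.327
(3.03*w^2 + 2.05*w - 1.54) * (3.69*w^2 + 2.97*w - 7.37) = 11.1807*w^4 + 16.5636*w^3 - 21.9252*w^2 - 19.6823*w + 11.3498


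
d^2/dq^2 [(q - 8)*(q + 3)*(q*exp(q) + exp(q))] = (q^3 + 2*q^2 - 39*q - 90)*exp(q)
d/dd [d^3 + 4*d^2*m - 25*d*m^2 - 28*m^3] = 3*d^2 + 8*d*m - 25*m^2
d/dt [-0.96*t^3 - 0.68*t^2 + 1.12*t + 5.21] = -2.88*t^2 - 1.36*t + 1.12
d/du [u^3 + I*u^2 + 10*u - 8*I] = 3*u^2 + 2*I*u + 10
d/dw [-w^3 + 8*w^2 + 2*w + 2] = -3*w^2 + 16*w + 2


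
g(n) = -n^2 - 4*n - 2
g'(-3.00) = 2.00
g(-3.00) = 1.00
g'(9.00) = -22.00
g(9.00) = -119.00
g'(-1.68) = -0.64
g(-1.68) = 1.90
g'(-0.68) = -2.64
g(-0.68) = 0.26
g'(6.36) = -16.72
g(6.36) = -67.89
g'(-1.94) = -0.12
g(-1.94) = 2.00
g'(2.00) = -8.00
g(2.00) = -14.00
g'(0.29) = -4.58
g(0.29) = -3.24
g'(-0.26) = -3.48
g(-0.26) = -1.03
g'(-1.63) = -0.74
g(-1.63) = 1.86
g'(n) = -2*n - 4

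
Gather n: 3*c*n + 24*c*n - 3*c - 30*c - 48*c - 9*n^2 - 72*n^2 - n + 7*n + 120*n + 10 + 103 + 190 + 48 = -81*c - 81*n^2 + n*(27*c + 126) + 351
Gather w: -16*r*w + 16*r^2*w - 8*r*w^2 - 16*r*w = -8*r*w^2 + w*(16*r^2 - 32*r)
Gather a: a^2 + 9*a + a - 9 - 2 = a^2 + 10*a - 11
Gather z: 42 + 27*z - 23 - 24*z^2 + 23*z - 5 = -24*z^2 + 50*z + 14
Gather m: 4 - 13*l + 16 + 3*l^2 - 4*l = 3*l^2 - 17*l + 20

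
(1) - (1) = 0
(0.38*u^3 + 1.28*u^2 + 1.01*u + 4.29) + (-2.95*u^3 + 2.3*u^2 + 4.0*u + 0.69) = -2.57*u^3 + 3.58*u^2 + 5.01*u + 4.98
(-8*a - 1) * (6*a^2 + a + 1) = -48*a^3 - 14*a^2 - 9*a - 1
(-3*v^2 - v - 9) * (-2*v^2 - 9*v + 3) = 6*v^4 + 29*v^3 + 18*v^2 + 78*v - 27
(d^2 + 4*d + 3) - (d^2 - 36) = 4*d + 39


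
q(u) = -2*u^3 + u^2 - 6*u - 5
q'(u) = -6*u^2 + 2*u - 6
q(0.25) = -6.47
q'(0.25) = -5.88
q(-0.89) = 2.54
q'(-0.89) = -12.53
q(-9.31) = 1751.45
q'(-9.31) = -544.68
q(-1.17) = 6.59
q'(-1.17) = -16.55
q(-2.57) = 50.97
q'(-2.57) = -50.77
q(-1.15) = 6.26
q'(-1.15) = -16.24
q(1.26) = -14.97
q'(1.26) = -13.01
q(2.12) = -32.28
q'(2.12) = -28.73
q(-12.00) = 3667.00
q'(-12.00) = -894.00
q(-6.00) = 499.00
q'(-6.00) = -234.00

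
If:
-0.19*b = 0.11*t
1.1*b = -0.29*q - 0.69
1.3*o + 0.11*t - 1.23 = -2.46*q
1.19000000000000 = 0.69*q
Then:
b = -1.08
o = -2.48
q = 1.72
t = 1.87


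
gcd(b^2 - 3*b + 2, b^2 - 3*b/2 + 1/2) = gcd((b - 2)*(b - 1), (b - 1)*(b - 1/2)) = b - 1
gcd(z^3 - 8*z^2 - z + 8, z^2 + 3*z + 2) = z + 1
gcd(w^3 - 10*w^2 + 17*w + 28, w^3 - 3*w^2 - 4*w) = w^2 - 3*w - 4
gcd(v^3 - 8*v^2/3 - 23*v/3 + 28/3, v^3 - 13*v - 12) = v - 4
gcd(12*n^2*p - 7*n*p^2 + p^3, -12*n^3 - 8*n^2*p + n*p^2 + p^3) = -3*n + p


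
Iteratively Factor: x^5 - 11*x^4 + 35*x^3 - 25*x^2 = (x)*(x^4 - 11*x^3 + 35*x^2 - 25*x) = x*(x - 1)*(x^3 - 10*x^2 + 25*x) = x^2*(x - 1)*(x^2 - 10*x + 25) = x^2*(x - 5)*(x - 1)*(x - 5)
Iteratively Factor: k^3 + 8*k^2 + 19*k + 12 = (k + 3)*(k^2 + 5*k + 4) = (k + 3)*(k + 4)*(k + 1)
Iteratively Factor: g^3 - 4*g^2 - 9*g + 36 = (g + 3)*(g^2 - 7*g + 12) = (g - 4)*(g + 3)*(g - 3)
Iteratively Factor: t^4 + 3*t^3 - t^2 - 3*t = (t + 1)*(t^3 + 2*t^2 - 3*t) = (t - 1)*(t + 1)*(t^2 + 3*t) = t*(t - 1)*(t + 1)*(t + 3)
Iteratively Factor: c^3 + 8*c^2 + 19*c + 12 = (c + 4)*(c^2 + 4*c + 3) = (c + 3)*(c + 4)*(c + 1)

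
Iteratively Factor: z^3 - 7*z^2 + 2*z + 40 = (z - 5)*(z^2 - 2*z - 8) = (z - 5)*(z + 2)*(z - 4)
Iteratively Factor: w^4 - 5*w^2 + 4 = (w - 2)*(w^3 + 2*w^2 - w - 2) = (w - 2)*(w - 1)*(w^2 + 3*w + 2) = (w - 2)*(w - 1)*(w + 2)*(w + 1)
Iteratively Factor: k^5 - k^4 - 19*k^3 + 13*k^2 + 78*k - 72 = (k - 1)*(k^4 - 19*k^2 - 6*k + 72) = (k - 2)*(k - 1)*(k^3 + 2*k^2 - 15*k - 36) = (k - 4)*(k - 2)*(k - 1)*(k^2 + 6*k + 9) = (k - 4)*(k - 2)*(k - 1)*(k + 3)*(k + 3)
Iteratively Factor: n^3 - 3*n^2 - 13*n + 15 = (n - 5)*(n^2 + 2*n - 3) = (n - 5)*(n + 3)*(n - 1)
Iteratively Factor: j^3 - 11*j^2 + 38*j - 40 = (j - 2)*(j^2 - 9*j + 20) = (j - 5)*(j - 2)*(j - 4)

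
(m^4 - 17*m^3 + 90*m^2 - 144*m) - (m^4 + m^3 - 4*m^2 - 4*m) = -18*m^3 + 94*m^2 - 140*m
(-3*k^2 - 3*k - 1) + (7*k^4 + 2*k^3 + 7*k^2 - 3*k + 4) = 7*k^4 + 2*k^3 + 4*k^2 - 6*k + 3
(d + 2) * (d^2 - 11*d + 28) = d^3 - 9*d^2 + 6*d + 56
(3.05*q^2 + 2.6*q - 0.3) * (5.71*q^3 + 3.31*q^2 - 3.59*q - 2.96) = 17.4155*q^5 + 24.9415*q^4 - 4.0565*q^3 - 19.355*q^2 - 6.619*q + 0.888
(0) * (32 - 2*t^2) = 0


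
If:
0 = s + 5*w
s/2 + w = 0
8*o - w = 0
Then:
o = 0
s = 0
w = 0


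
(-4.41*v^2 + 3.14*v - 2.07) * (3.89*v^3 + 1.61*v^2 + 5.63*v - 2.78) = -17.1549*v^5 + 5.1145*v^4 - 27.8252*v^3 + 26.6053*v^2 - 20.3833*v + 5.7546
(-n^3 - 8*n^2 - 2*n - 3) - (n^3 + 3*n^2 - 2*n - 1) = -2*n^3 - 11*n^2 - 2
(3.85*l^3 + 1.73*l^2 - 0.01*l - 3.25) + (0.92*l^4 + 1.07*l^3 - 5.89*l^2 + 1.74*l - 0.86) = 0.92*l^4 + 4.92*l^3 - 4.16*l^2 + 1.73*l - 4.11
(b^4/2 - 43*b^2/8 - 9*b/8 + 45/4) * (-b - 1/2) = -b^5/2 - b^4/4 + 43*b^3/8 + 61*b^2/16 - 171*b/16 - 45/8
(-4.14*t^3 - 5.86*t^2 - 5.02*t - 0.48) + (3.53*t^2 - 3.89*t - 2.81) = -4.14*t^3 - 2.33*t^2 - 8.91*t - 3.29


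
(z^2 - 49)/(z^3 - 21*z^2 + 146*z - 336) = (z + 7)/(z^2 - 14*z + 48)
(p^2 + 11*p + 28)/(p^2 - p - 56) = (p + 4)/(p - 8)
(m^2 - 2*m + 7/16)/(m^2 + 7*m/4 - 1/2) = (m - 7/4)/(m + 2)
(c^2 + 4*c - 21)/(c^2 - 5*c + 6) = (c + 7)/(c - 2)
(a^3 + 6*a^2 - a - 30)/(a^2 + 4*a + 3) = (a^2 + 3*a - 10)/(a + 1)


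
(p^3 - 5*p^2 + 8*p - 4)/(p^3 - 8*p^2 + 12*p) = (p^2 - 3*p + 2)/(p*(p - 6))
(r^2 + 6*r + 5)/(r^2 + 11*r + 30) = (r + 1)/(r + 6)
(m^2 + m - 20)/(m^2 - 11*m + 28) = (m + 5)/(m - 7)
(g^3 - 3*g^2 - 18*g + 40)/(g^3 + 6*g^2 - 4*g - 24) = (g^2 - g - 20)/(g^2 + 8*g + 12)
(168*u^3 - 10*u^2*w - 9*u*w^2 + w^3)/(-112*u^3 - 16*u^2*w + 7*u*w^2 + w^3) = (-42*u^2 + 13*u*w - w^2)/(28*u^2 - 3*u*w - w^2)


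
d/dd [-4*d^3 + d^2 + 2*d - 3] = -12*d^2 + 2*d + 2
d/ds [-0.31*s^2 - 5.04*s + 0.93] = -0.62*s - 5.04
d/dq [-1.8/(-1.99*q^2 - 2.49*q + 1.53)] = (-7.164*q - 4.482)/(1.99*q^2 + 2.49*q - 1.53)^2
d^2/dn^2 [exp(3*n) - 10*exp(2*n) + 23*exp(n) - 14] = (9*exp(2*n) - 40*exp(n) + 23)*exp(n)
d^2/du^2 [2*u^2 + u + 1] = 4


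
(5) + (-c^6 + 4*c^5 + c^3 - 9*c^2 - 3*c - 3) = -c^6 + 4*c^5 + c^3 - 9*c^2 - 3*c + 2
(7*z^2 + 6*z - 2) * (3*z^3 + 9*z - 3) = 21*z^5 + 18*z^4 + 57*z^3 + 33*z^2 - 36*z + 6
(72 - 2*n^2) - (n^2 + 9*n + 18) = -3*n^2 - 9*n + 54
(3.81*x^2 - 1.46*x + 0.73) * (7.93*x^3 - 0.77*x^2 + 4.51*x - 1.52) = 30.2133*x^5 - 14.5115*x^4 + 24.0962*x^3 - 12.9379*x^2 + 5.5115*x - 1.1096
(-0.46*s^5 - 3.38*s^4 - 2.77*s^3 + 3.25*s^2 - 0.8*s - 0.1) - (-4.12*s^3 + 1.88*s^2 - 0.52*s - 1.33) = -0.46*s^5 - 3.38*s^4 + 1.35*s^3 + 1.37*s^2 - 0.28*s + 1.23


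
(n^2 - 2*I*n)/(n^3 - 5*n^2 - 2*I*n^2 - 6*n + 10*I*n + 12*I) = n/(n^2 - 5*n - 6)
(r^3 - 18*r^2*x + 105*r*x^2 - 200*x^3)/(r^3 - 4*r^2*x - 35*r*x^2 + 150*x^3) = (r - 8*x)/(r + 6*x)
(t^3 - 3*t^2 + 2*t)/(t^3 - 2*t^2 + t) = (t - 2)/(t - 1)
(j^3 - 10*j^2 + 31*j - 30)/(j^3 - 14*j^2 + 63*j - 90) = (j - 2)/(j - 6)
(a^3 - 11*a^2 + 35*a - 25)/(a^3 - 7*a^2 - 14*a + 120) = (a^2 - 6*a + 5)/(a^2 - 2*a - 24)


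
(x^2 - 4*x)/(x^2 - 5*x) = (x - 4)/(x - 5)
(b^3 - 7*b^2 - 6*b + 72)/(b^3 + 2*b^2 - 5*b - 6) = (b^2 - 10*b + 24)/(b^2 - b - 2)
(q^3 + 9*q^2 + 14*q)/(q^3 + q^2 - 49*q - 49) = q*(q + 2)/(q^2 - 6*q - 7)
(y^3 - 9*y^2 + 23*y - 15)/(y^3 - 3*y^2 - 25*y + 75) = (y - 1)/(y + 5)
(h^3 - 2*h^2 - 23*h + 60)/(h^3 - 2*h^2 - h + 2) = (h^3 - 2*h^2 - 23*h + 60)/(h^3 - 2*h^2 - h + 2)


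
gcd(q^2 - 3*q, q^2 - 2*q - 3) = q - 3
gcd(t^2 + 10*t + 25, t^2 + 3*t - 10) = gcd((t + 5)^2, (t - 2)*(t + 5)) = t + 5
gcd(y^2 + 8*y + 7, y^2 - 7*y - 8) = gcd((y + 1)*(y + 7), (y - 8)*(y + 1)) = y + 1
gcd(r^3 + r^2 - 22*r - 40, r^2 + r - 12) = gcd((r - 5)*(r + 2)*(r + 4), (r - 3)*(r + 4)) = r + 4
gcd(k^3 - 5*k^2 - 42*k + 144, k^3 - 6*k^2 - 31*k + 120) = k^2 - 11*k + 24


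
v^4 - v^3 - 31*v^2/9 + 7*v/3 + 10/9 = (v - 2)*(v - 1)*(v + 1/3)*(v + 5/3)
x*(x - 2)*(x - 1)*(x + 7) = x^4 + 4*x^3 - 19*x^2 + 14*x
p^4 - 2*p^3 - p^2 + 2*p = p*(p - 2)*(p - 1)*(p + 1)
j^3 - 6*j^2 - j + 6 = (j - 6)*(j - 1)*(j + 1)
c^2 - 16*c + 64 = (c - 8)^2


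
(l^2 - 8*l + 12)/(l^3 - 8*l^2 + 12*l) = 1/l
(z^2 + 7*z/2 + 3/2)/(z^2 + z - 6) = (z + 1/2)/(z - 2)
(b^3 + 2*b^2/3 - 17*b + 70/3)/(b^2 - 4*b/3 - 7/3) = (b^2 + 3*b - 10)/(b + 1)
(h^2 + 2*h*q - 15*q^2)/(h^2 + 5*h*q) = (h - 3*q)/h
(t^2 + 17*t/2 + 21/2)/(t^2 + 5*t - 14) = (t + 3/2)/(t - 2)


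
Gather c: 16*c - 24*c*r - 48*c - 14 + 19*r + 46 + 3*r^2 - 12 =c*(-24*r - 32) + 3*r^2 + 19*r + 20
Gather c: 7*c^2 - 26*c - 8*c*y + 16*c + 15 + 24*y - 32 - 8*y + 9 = 7*c^2 + c*(-8*y - 10) + 16*y - 8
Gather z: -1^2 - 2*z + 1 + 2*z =0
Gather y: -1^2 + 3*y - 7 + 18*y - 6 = 21*y - 14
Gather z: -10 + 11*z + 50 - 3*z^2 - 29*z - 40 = -3*z^2 - 18*z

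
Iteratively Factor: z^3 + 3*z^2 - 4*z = (z + 4)*(z^2 - z) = z*(z + 4)*(z - 1)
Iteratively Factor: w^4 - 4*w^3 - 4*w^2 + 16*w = (w + 2)*(w^3 - 6*w^2 + 8*w) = (w - 4)*(w + 2)*(w^2 - 2*w) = w*(w - 4)*(w + 2)*(w - 2)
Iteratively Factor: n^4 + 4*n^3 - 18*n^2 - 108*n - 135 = (n + 3)*(n^3 + n^2 - 21*n - 45) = (n + 3)^2*(n^2 - 2*n - 15) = (n - 5)*(n + 3)^2*(n + 3)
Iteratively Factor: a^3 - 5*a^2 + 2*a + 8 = (a - 2)*(a^2 - 3*a - 4) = (a - 4)*(a - 2)*(a + 1)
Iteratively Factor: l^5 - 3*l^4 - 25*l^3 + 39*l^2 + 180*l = (l - 5)*(l^4 + 2*l^3 - 15*l^2 - 36*l) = l*(l - 5)*(l^3 + 2*l^2 - 15*l - 36) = l*(l - 5)*(l + 3)*(l^2 - l - 12) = l*(l - 5)*(l - 4)*(l + 3)*(l + 3)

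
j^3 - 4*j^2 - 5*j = j*(j - 5)*(j + 1)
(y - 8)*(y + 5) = y^2 - 3*y - 40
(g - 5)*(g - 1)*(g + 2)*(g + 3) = g^4 - g^3 - 19*g^2 - 11*g + 30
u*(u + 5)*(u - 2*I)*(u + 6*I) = u^4 + 5*u^3 + 4*I*u^3 + 12*u^2 + 20*I*u^2 + 60*u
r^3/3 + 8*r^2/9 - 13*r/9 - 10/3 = (r/3 + 1)*(r - 2)*(r + 5/3)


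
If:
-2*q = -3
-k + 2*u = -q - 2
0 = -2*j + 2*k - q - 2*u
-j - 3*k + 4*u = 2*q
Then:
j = -8/3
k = -22/3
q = 3/2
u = -65/12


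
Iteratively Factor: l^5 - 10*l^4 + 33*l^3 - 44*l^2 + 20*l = (l - 1)*(l^4 - 9*l^3 + 24*l^2 - 20*l) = (l - 2)*(l - 1)*(l^3 - 7*l^2 + 10*l) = l*(l - 2)*(l - 1)*(l^2 - 7*l + 10) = l*(l - 2)^2*(l - 1)*(l - 5)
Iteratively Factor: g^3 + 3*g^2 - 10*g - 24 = (g + 2)*(g^2 + g - 12) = (g - 3)*(g + 2)*(g + 4)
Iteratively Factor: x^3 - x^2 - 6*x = (x)*(x^2 - x - 6) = x*(x - 3)*(x + 2)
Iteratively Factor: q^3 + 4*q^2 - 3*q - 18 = (q + 3)*(q^2 + q - 6) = (q - 2)*(q + 3)*(q + 3)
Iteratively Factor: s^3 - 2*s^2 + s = (s - 1)*(s^2 - s) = (s - 1)^2*(s)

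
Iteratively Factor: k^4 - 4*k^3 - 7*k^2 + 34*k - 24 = (k - 2)*(k^3 - 2*k^2 - 11*k + 12) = (k - 4)*(k - 2)*(k^2 + 2*k - 3) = (k - 4)*(k - 2)*(k - 1)*(k + 3)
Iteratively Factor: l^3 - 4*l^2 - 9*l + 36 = (l + 3)*(l^2 - 7*l + 12) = (l - 3)*(l + 3)*(l - 4)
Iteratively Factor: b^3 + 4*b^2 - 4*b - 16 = (b + 2)*(b^2 + 2*b - 8) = (b + 2)*(b + 4)*(b - 2)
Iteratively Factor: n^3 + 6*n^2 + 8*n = (n + 2)*(n^2 + 4*n) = (n + 2)*(n + 4)*(n)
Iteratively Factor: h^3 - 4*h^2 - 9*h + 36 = (h - 3)*(h^2 - h - 12) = (h - 3)*(h + 3)*(h - 4)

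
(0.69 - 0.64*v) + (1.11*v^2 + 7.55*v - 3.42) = 1.11*v^2 + 6.91*v - 2.73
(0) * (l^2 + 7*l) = 0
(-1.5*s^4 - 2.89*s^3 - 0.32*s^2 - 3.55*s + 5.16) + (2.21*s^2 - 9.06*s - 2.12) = -1.5*s^4 - 2.89*s^3 + 1.89*s^2 - 12.61*s + 3.04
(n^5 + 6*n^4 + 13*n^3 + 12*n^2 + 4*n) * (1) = n^5 + 6*n^4 + 13*n^3 + 12*n^2 + 4*n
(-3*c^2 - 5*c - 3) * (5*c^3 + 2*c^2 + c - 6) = -15*c^5 - 31*c^4 - 28*c^3 + 7*c^2 + 27*c + 18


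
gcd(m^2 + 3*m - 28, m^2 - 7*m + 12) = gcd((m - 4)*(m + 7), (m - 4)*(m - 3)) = m - 4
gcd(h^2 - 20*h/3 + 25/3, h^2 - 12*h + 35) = h - 5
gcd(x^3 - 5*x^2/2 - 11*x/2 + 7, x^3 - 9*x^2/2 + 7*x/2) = x^2 - 9*x/2 + 7/2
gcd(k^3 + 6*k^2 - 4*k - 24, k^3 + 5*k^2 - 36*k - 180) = k + 6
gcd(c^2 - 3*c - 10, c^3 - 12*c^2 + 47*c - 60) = c - 5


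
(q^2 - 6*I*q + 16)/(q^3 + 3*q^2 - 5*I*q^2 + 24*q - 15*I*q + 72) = (q + 2*I)/(q^2 + 3*q*(1 + I) + 9*I)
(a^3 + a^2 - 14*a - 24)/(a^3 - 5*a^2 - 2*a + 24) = (a + 3)/(a - 3)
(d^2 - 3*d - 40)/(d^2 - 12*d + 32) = (d + 5)/(d - 4)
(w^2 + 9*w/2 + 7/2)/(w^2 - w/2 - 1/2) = (2*w^2 + 9*w + 7)/(2*w^2 - w - 1)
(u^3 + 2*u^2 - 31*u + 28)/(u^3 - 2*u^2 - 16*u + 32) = (u^2 + 6*u - 7)/(u^2 + 2*u - 8)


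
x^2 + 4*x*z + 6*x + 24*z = (x + 6)*(x + 4*z)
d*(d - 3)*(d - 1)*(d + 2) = d^4 - 2*d^3 - 5*d^2 + 6*d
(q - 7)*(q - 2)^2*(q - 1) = q^4 - 12*q^3 + 43*q^2 - 60*q + 28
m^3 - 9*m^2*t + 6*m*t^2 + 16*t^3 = (m - 8*t)*(m - 2*t)*(m + t)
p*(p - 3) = p^2 - 3*p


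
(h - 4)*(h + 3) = h^2 - h - 12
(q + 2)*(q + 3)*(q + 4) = q^3 + 9*q^2 + 26*q + 24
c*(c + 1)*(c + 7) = c^3 + 8*c^2 + 7*c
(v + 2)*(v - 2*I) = v^2 + 2*v - 2*I*v - 4*I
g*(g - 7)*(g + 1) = g^3 - 6*g^2 - 7*g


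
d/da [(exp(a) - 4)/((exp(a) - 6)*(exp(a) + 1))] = (-exp(2*a) + 8*exp(a) - 26)*exp(a)/(exp(4*a) - 10*exp(3*a) + 13*exp(2*a) + 60*exp(a) + 36)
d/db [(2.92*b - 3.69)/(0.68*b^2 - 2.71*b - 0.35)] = (-1.9856*b^2 + 5.0184*b - 11.0219)/(0.4624*b^4 - 3.6856*b^3 + 6.8681*b^2 + 1.897*b + 0.1225)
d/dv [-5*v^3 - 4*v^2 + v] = -15*v^2 - 8*v + 1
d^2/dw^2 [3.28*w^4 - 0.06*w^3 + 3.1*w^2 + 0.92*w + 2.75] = 39.36*w^2 - 0.36*w + 6.2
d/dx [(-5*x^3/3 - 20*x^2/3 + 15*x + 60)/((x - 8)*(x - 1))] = 5*(-x^4 + 18*x^3 + 3*x^2 - 136*x + 396)/(3*(x^4 - 18*x^3 + 97*x^2 - 144*x + 64))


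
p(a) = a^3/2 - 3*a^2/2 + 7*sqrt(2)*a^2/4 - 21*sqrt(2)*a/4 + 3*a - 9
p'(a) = 3*a^2/2 - 3*a + 7*sqrt(2)*a/2 - 21*sqrt(2)/4 + 3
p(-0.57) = -6.25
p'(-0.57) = -5.05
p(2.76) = -3.27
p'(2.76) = 12.38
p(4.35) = 31.36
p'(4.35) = 32.44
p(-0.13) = -8.41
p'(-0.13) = -4.65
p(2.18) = -8.83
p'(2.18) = 6.95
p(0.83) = -11.71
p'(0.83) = -1.77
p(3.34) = 5.73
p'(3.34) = 18.82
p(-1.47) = -1.98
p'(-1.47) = -4.05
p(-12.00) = -679.52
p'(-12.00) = 188.18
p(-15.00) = -1410.78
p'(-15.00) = 303.83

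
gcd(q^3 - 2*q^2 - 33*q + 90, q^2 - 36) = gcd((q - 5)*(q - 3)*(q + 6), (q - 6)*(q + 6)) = q + 6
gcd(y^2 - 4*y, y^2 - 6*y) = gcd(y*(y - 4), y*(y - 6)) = y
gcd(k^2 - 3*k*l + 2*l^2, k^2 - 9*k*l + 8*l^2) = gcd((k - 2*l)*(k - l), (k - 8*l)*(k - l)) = k - l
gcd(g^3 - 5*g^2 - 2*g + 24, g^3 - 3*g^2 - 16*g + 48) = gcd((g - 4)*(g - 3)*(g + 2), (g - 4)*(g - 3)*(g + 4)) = g^2 - 7*g + 12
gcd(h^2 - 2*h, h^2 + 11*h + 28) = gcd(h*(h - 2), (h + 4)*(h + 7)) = 1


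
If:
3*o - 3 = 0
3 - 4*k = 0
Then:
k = 3/4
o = 1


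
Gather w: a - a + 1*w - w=0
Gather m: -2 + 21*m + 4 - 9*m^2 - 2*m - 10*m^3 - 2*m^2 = -10*m^3 - 11*m^2 + 19*m + 2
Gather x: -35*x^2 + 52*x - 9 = -35*x^2 + 52*x - 9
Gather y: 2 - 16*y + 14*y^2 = 14*y^2 - 16*y + 2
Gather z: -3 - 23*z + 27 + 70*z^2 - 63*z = 70*z^2 - 86*z + 24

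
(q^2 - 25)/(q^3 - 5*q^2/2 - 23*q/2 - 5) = 2*(q + 5)/(2*q^2 + 5*q + 2)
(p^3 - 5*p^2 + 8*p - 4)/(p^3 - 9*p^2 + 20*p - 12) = (p - 2)/(p - 6)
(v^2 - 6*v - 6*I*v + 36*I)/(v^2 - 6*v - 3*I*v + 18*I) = (v - 6*I)/(v - 3*I)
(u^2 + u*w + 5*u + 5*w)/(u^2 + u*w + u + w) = (u + 5)/(u + 1)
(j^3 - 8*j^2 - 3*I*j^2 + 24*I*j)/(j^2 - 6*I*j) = (j^2 - 8*j - 3*I*j + 24*I)/(j - 6*I)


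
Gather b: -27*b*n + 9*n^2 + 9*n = -27*b*n + 9*n^2 + 9*n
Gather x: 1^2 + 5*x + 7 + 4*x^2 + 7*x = 4*x^2 + 12*x + 8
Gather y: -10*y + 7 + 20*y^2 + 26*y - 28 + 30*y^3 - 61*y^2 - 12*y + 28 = 30*y^3 - 41*y^2 + 4*y + 7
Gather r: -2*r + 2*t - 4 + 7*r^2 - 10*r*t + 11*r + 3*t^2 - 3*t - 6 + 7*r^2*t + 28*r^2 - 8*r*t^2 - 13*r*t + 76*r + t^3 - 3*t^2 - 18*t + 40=r^2*(7*t + 35) + r*(-8*t^2 - 23*t + 85) + t^3 - 19*t + 30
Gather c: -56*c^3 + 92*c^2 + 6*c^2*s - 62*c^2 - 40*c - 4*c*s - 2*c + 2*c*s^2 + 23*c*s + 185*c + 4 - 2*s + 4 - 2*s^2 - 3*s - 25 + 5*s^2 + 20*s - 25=-56*c^3 + c^2*(6*s + 30) + c*(2*s^2 + 19*s + 143) + 3*s^2 + 15*s - 42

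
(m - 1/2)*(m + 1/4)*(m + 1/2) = m^3 + m^2/4 - m/4 - 1/16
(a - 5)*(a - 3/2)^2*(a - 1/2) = a^4 - 17*a^3/2 + 85*a^2/4 - 159*a/8 + 45/8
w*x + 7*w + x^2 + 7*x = (w + x)*(x + 7)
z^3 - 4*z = z*(z - 2)*(z + 2)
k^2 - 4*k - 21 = (k - 7)*(k + 3)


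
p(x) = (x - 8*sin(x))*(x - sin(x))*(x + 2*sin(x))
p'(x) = (1 - 8*cos(x))*(x - sin(x))*(x + 2*sin(x)) + (1 - cos(x))*(x - 8*sin(x))*(x + 2*sin(x)) + (x - 8*sin(x))*(x - sin(x))*(2*cos(x) + 1) = -7*x^2*cos(x) + 3*x^2 - 14*x*sin(x) - 10*x*sin(2*x) + 48*sin(x)^2*cos(x) - 10*sin(x)^2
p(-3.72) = -90.70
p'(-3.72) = 102.04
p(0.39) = -0.03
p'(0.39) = -0.38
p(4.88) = 217.80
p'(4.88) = 125.11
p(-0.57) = 0.19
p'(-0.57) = -1.57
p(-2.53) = 14.84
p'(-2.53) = 43.08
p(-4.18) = -137.15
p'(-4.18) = 102.85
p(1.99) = -21.85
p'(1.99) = -12.13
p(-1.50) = 11.38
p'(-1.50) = -24.00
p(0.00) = 0.00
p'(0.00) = 0.00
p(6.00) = 281.38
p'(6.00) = -75.48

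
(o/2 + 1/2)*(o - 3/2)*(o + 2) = o^3/2 + 3*o^2/4 - 5*o/4 - 3/2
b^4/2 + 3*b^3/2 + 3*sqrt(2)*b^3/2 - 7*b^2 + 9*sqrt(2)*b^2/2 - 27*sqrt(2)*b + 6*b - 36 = (b/2 + sqrt(2))*(b - 3)*(b + 6)*(b + sqrt(2))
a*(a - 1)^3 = a^4 - 3*a^3 + 3*a^2 - a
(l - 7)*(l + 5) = l^2 - 2*l - 35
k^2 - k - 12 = (k - 4)*(k + 3)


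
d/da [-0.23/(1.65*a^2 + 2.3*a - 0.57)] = (0.759*a + 0.529)/(1.65*a^2 + 2.3*a - 0.57)^2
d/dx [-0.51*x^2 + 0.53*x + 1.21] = 0.53 - 1.02*x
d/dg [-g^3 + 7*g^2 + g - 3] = -3*g^2 + 14*g + 1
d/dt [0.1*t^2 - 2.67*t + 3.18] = 0.2*t - 2.67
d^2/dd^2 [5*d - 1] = 0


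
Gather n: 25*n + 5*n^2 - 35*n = 5*n^2 - 10*n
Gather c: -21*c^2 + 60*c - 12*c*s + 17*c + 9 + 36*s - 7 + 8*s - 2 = -21*c^2 + c*(77 - 12*s) + 44*s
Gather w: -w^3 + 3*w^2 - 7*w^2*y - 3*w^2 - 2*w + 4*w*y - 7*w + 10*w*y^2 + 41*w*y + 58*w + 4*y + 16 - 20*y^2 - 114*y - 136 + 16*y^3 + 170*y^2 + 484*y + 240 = -w^3 - 7*w^2*y + w*(10*y^2 + 45*y + 49) + 16*y^3 + 150*y^2 + 374*y + 120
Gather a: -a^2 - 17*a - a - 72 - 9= -a^2 - 18*a - 81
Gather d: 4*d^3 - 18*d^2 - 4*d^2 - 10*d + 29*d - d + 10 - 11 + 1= 4*d^3 - 22*d^2 + 18*d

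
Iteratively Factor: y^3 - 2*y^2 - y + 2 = (y - 2)*(y^2 - 1) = (y - 2)*(y + 1)*(y - 1)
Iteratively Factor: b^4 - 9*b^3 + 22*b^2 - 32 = (b - 2)*(b^3 - 7*b^2 + 8*b + 16) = (b - 4)*(b - 2)*(b^2 - 3*b - 4) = (b - 4)*(b - 2)*(b + 1)*(b - 4)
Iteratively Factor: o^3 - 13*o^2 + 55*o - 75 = (o - 5)*(o^2 - 8*o + 15) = (o - 5)*(o - 3)*(o - 5)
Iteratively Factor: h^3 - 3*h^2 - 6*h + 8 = (h + 2)*(h^2 - 5*h + 4) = (h - 4)*(h + 2)*(h - 1)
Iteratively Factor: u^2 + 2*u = (u + 2)*(u)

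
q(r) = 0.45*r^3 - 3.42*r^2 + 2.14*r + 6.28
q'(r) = 1.35*r^2 - 6.84*r + 2.14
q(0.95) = 5.61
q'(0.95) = -3.14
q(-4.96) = -143.38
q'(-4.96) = 69.28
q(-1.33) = -3.67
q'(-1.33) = 13.63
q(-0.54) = 4.06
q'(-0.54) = 6.23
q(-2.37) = -23.99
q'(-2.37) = 25.93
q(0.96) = 5.58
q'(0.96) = -3.18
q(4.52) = -12.36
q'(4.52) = -1.20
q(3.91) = -10.74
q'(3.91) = -3.97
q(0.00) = 6.28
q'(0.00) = 2.14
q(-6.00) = -226.88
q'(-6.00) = 91.78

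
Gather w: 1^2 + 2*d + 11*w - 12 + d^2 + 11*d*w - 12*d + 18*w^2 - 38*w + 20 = d^2 - 10*d + 18*w^2 + w*(11*d - 27) + 9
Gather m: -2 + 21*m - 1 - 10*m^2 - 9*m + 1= -10*m^2 + 12*m - 2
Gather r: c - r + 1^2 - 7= c - r - 6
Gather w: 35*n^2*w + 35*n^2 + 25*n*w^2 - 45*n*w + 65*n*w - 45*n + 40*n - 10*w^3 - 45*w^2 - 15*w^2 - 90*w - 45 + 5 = 35*n^2 - 5*n - 10*w^3 + w^2*(25*n - 60) + w*(35*n^2 + 20*n - 90) - 40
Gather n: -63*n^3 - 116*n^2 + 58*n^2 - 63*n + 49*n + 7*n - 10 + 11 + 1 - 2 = -63*n^3 - 58*n^2 - 7*n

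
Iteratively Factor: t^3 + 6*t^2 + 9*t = (t)*(t^2 + 6*t + 9) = t*(t + 3)*(t + 3)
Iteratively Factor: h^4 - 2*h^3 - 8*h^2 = (h - 4)*(h^3 + 2*h^2) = h*(h - 4)*(h^2 + 2*h) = h*(h - 4)*(h + 2)*(h)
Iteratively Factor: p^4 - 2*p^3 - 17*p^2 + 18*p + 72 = (p - 4)*(p^3 + 2*p^2 - 9*p - 18) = (p - 4)*(p - 3)*(p^2 + 5*p + 6) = (p - 4)*(p - 3)*(p + 3)*(p + 2)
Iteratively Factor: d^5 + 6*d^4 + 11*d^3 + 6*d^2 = (d)*(d^4 + 6*d^3 + 11*d^2 + 6*d) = d*(d + 2)*(d^3 + 4*d^2 + 3*d) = d^2*(d + 2)*(d^2 + 4*d + 3) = d^2*(d + 2)*(d + 3)*(d + 1)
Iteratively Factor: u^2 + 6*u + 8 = (u + 2)*(u + 4)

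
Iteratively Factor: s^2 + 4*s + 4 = (s + 2)*(s + 2)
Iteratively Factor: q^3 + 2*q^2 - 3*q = (q)*(q^2 + 2*q - 3) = q*(q - 1)*(q + 3)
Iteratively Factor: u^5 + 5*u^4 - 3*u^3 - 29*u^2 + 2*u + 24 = (u - 1)*(u^4 + 6*u^3 + 3*u^2 - 26*u - 24) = (u - 1)*(u + 1)*(u^3 + 5*u^2 - 2*u - 24) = (u - 2)*(u - 1)*(u + 1)*(u^2 + 7*u + 12) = (u - 2)*(u - 1)*(u + 1)*(u + 4)*(u + 3)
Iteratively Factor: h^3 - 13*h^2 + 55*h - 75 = (h - 5)*(h^2 - 8*h + 15) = (h - 5)*(h - 3)*(h - 5)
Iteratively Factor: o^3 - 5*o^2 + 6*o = (o - 3)*(o^2 - 2*o) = (o - 3)*(o - 2)*(o)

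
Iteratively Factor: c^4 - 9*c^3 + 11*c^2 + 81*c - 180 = (c - 5)*(c^3 - 4*c^2 - 9*c + 36) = (c - 5)*(c - 4)*(c^2 - 9) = (c - 5)*(c - 4)*(c - 3)*(c + 3)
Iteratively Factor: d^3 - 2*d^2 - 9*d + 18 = (d + 3)*(d^2 - 5*d + 6) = (d - 3)*(d + 3)*(d - 2)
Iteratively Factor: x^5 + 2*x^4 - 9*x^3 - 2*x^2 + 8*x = (x - 1)*(x^4 + 3*x^3 - 6*x^2 - 8*x) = (x - 1)*(x + 1)*(x^3 + 2*x^2 - 8*x) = x*(x - 1)*(x + 1)*(x^2 + 2*x - 8) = x*(x - 2)*(x - 1)*(x + 1)*(x + 4)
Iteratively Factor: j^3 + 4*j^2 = (j + 4)*(j^2) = j*(j + 4)*(j)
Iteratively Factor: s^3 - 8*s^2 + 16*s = (s - 4)*(s^2 - 4*s) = (s - 4)^2*(s)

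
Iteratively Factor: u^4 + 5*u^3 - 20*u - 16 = (u + 4)*(u^3 + u^2 - 4*u - 4) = (u + 1)*(u + 4)*(u^2 - 4) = (u - 2)*(u + 1)*(u + 4)*(u + 2)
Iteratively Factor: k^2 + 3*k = (k + 3)*(k)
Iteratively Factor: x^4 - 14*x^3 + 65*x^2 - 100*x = (x - 5)*(x^3 - 9*x^2 + 20*x) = x*(x - 5)*(x^2 - 9*x + 20) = x*(x - 5)^2*(x - 4)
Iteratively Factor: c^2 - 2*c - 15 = (c - 5)*(c + 3)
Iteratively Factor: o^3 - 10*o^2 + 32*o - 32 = (o - 4)*(o^2 - 6*o + 8) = (o - 4)^2*(o - 2)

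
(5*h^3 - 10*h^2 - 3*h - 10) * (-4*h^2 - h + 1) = -20*h^5 + 35*h^4 + 27*h^3 + 33*h^2 + 7*h - 10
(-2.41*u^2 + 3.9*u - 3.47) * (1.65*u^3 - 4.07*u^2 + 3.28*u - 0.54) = -3.9765*u^5 + 16.2437*u^4 - 29.5033*u^3 + 28.2163*u^2 - 13.4876*u + 1.8738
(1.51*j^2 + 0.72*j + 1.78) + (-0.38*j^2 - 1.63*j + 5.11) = 1.13*j^2 - 0.91*j + 6.89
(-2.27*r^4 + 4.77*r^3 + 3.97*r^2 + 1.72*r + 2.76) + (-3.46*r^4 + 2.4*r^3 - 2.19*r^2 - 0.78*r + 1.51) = -5.73*r^4 + 7.17*r^3 + 1.78*r^2 + 0.94*r + 4.27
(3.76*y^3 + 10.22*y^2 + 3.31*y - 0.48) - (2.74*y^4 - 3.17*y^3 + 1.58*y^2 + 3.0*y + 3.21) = -2.74*y^4 + 6.93*y^3 + 8.64*y^2 + 0.31*y - 3.69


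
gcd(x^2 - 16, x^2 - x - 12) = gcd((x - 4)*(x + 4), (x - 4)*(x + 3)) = x - 4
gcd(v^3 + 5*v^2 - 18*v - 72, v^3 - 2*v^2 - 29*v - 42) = v + 3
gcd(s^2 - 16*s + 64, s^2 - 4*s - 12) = 1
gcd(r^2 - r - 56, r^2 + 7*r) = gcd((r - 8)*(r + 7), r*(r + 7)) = r + 7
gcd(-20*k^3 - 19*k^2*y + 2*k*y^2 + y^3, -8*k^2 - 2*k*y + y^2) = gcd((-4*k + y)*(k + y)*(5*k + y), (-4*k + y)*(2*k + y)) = -4*k + y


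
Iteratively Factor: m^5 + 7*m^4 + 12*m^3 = (m)*(m^4 + 7*m^3 + 12*m^2) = m*(m + 4)*(m^3 + 3*m^2) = m^2*(m + 4)*(m^2 + 3*m) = m^3*(m + 4)*(m + 3)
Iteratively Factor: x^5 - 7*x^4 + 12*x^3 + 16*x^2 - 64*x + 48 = (x - 2)*(x^4 - 5*x^3 + 2*x^2 + 20*x - 24) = (x - 3)*(x - 2)*(x^3 - 2*x^2 - 4*x + 8) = (x - 3)*(x - 2)*(x + 2)*(x^2 - 4*x + 4) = (x - 3)*(x - 2)^2*(x + 2)*(x - 2)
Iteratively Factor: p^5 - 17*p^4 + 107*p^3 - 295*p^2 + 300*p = (p - 4)*(p^4 - 13*p^3 + 55*p^2 - 75*p) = p*(p - 4)*(p^3 - 13*p^2 + 55*p - 75) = p*(p - 5)*(p - 4)*(p^2 - 8*p + 15) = p*(p - 5)*(p - 4)*(p - 3)*(p - 5)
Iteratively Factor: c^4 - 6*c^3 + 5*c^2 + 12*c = (c - 4)*(c^3 - 2*c^2 - 3*c) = c*(c - 4)*(c^2 - 2*c - 3) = c*(c - 4)*(c - 3)*(c + 1)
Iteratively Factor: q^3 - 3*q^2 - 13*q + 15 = (q - 5)*(q^2 + 2*q - 3) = (q - 5)*(q + 3)*(q - 1)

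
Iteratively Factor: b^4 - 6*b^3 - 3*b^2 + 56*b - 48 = (b - 4)*(b^3 - 2*b^2 - 11*b + 12) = (b - 4)^2*(b^2 + 2*b - 3) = (b - 4)^2*(b + 3)*(b - 1)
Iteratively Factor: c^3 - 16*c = (c)*(c^2 - 16) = c*(c - 4)*(c + 4)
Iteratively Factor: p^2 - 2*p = (p)*(p - 2)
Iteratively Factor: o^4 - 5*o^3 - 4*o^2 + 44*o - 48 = (o - 2)*(o^3 - 3*o^2 - 10*o + 24) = (o - 2)^2*(o^2 - o - 12) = (o - 2)^2*(o + 3)*(o - 4)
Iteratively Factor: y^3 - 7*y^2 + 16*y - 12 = (y - 3)*(y^2 - 4*y + 4) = (y - 3)*(y - 2)*(y - 2)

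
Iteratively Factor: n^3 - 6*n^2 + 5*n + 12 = (n + 1)*(n^2 - 7*n + 12) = (n - 3)*(n + 1)*(n - 4)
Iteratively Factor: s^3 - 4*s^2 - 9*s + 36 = (s - 4)*(s^2 - 9) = (s - 4)*(s + 3)*(s - 3)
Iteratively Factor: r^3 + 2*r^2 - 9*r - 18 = (r - 3)*(r^2 + 5*r + 6) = (r - 3)*(r + 3)*(r + 2)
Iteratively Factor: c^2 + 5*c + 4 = (c + 1)*(c + 4)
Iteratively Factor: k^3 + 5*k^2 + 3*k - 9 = (k + 3)*(k^2 + 2*k - 3) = (k + 3)^2*(k - 1)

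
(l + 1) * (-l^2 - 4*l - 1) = -l^3 - 5*l^2 - 5*l - 1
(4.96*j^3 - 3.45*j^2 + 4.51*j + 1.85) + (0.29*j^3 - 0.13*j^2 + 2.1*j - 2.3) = 5.25*j^3 - 3.58*j^2 + 6.61*j - 0.45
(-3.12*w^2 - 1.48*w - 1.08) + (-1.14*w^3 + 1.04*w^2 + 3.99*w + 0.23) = -1.14*w^3 - 2.08*w^2 + 2.51*w - 0.85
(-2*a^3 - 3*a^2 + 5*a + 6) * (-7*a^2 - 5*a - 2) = 14*a^5 + 31*a^4 - 16*a^3 - 61*a^2 - 40*a - 12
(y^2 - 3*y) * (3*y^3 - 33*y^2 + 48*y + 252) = 3*y^5 - 42*y^4 + 147*y^3 + 108*y^2 - 756*y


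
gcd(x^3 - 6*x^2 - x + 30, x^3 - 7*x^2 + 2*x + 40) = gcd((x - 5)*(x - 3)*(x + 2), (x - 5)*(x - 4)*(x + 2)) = x^2 - 3*x - 10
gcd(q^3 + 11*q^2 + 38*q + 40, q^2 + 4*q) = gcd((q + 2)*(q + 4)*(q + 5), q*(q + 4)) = q + 4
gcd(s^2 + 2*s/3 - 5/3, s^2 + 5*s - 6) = s - 1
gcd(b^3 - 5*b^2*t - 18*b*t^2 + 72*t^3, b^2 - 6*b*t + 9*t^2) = -b + 3*t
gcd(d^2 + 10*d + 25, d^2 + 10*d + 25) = d^2 + 10*d + 25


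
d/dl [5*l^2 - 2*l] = 10*l - 2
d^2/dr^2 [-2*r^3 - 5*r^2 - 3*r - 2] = -12*r - 10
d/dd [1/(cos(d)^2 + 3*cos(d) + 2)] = (2*cos(d) + 3)*sin(d)/(cos(d)^2 + 3*cos(d) + 2)^2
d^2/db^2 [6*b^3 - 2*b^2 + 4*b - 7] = 36*b - 4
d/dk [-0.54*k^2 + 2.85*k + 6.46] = 2.85 - 1.08*k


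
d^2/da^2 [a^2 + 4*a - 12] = 2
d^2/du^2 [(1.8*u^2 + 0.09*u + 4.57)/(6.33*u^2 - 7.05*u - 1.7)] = (167.867802*u^3 + 1214.908038*u^2 - 1217.84769*u + 560.88309)/(253.636137*u^6 - 847.457235*u^5 + 739.499085*u^4 + 104.787675*u^3 - 198.60165*u^2 - 61.1235*u - 4.913)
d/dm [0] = 0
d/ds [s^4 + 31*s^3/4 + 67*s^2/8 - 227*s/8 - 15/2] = 4*s^3 + 93*s^2/4 + 67*s/4 - 227/8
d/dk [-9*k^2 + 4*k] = 4 - 18*k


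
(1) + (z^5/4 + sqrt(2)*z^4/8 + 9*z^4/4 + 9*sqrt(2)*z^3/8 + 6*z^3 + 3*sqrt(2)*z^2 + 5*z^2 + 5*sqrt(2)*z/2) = z^5/4 + sqrt(2)*z^4/8 + 9*z^4/4 + 9*sqrt(2)*z^3/8 + 6*z^3 + 3*sqrt(2)*z^2 + 5*z^2 + 5*sqrt(2)*z/2 + 1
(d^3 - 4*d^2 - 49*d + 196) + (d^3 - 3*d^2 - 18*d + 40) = 2*d^3 - 7*d^2 - 67*d + 236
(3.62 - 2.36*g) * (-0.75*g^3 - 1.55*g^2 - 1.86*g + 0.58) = 1.77*g^4 + 0.943*g^3 - 1.2214*g^2 - 8.102*g + 2.0996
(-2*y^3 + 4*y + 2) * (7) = -14*y^3 + 28*y + 14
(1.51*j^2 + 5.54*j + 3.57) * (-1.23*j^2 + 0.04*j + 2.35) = -1.8573*j^4 - 6.7538*j^3 - 0.621*j^2 + 13.1618*j + 8.3895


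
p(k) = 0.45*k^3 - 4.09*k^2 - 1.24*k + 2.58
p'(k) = 1.35*k^2 - 8.18*k - 1.24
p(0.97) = -2.06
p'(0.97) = -7.90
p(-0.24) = 2.64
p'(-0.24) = 0.80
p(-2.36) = -23.19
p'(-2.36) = 25.58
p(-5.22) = -166.40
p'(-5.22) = 78.24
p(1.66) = -8.69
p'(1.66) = -11.10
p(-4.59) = -121.41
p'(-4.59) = 64.75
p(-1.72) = -9.68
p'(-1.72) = 16.82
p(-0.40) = 2.39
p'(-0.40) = 2.25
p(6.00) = -54.90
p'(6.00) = -1.72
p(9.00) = -11.82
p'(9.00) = 34.49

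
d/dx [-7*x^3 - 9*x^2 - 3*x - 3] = -21*x^2 - 18*x - 3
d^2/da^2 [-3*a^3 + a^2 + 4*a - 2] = 2 - 18*a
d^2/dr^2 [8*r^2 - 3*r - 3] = 16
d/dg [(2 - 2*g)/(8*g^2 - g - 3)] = 2*(-8*g^2 + g + (g - 1)*(16*g - 1) + 3)/(-8*g^2 + g + 3)^2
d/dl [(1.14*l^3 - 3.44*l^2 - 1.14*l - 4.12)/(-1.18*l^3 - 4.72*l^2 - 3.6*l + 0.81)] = (-9.44*l^4 - 10.8984*l^3 - 4.8114*l^2 - 44.4656*l - 15.7554)/(1.3924*l^6 + 11.1392*l^5 + 30.7744*l^4 + 32.0724*l^3 + 5.3136*l^2 - 5.832*l + 0.6561)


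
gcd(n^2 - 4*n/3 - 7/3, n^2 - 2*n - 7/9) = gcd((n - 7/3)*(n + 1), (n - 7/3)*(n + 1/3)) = n - 7/3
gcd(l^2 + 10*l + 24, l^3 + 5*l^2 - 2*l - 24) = l + 4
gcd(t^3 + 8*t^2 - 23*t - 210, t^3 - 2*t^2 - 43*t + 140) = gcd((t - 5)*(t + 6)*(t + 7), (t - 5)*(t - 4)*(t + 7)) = t^2 + 2*t - 35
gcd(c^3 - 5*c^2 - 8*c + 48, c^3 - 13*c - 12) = c^2 - c - 12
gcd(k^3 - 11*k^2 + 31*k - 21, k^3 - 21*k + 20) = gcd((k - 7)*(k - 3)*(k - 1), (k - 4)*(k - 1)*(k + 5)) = k - 1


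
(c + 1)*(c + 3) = c^2 + 4*c + 3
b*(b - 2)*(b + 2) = b^3 - 4*b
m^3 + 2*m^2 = m^2*(m + 2)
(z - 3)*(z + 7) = z^2 + 4*z - 21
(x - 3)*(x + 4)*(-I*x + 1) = -I*x^3 + x^2 - I*x^2 + x + 12*I*x - 12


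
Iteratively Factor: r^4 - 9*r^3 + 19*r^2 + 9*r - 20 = (r - 4)*(r^3 - 5*r^2 - r + 5) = (r - 4)*(r + 1)*(r^2 - 6*r + 5) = (r - 4)*(r - 1)*(r + 1)*(r - 5)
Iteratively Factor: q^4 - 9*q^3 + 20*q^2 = (q)*(q^3 - 9*q^2 + 20*q) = q*(q - 5)*(q^2 - 4*q) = q^2*(q - 5)*(q - 4)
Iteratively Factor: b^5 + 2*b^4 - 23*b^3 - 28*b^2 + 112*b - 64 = (b - 4)*(b^4 + 6*b^3 + b^2 - 24*b + 16) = (b - 4)*(b - 1)*(b^3 + 7*b^2 + 8*b - 16) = (b - 4)*(b - 1)*(b + 4)*(b^2 + 3*b - 4) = (b - 4)*(b - 1)*(b + 4)^2*(b - 1)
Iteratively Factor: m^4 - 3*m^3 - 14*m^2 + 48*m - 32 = (m - 2)*(m^3 - m^2 - 16*m + 16) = (m - 2)*(m - 1)*(m^2 - 16) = (m - 4)*(m - 2)*(m - 1)*(m + 4)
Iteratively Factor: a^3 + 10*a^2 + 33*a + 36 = (a + 4)*(a^2 + 6*a + 9) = (a + 3)*(a + 4)*(a + 3)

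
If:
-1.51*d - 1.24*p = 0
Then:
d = -0.821192052980132*p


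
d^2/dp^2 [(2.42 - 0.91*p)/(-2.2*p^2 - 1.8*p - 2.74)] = ((7.372 - 12.012*p)*(2.2*p^2 + 1.8*p + 2.74) + (0.91*p - 2.42)*(4.4*p + 1.8)*(8.8*p + 3.6))/(2.2*p^2 + 1.8*p + 2.74)^3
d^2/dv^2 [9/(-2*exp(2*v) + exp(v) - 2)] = 9*(-2*(4*exp(v) - 1)^2*exp(v) + (8*exp(v) - 1)*(2*exp(2*v) - exp(v) + 2))*exp(v)/(2*exp(2*v) - exp(v) + 2)^3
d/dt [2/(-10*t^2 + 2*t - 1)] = 4*(10*t - 1)/(10*t^2 - 2*t + 1)^2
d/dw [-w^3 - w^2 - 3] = w*(-3*w - 2)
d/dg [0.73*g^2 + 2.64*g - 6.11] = 1.46*g + 2.64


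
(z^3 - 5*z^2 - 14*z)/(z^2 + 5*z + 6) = z*(z - 7)/(z + 3)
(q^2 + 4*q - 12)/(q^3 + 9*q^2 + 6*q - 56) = (q + 6)/(q^2 + 11*q + 28)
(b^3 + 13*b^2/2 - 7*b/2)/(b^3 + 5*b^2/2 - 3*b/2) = (b + 7)/(b + 3)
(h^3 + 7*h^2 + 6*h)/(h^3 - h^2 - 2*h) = (h + 6)/(h - 2)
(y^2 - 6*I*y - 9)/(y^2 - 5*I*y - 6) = (y - 3*I)/(y - 2*I)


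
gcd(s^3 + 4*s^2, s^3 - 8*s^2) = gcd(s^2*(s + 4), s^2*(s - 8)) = s^2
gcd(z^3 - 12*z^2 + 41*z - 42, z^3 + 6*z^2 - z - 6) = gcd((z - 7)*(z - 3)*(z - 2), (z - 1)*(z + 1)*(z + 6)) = 1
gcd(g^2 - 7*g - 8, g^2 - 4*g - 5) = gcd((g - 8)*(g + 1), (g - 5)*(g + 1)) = g + 1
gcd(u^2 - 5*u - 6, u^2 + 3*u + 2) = u + 1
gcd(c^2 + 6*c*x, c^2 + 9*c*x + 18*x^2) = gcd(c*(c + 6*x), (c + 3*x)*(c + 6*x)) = c + 6*x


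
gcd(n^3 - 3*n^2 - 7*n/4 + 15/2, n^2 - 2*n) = n - 2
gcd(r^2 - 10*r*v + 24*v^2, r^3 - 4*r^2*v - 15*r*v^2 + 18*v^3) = r - 6*v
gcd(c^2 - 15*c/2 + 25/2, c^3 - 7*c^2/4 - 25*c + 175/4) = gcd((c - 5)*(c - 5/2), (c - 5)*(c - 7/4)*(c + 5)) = c - 5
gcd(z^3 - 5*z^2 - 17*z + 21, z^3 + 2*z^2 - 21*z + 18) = z - 1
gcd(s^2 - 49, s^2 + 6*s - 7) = s + 7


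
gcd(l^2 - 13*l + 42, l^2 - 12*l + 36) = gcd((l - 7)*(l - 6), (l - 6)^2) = l - 6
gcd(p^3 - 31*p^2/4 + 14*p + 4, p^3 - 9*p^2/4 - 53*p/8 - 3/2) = p^2 - 15*p/4 - 1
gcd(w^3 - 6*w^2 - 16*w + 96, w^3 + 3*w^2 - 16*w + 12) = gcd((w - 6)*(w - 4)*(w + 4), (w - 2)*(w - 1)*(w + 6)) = 1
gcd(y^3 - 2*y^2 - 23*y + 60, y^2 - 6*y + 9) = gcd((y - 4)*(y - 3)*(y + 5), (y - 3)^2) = y - 3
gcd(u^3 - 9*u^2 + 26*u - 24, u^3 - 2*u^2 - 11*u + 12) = u - 4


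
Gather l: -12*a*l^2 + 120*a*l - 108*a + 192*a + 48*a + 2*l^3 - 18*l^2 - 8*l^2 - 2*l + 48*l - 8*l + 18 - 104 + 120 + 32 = 132*a + 2*l^3 + l^2*(-12*a - 26) + l*(120*a + 38) + 66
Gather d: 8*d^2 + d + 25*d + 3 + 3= 8*d^2 + 26*d + 6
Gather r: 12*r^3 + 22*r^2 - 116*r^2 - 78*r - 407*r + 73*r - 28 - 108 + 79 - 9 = 12*r^3 - 94*r^2 - 412*r - 66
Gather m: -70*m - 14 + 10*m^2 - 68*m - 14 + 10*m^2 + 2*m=20*m^2 - 136*m - 28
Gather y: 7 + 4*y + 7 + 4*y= 8*y + 14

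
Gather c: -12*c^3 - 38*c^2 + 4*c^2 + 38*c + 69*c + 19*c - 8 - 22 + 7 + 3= -12*c^3 - 34*c^2 + 126*c - 20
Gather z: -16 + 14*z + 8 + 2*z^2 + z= 2*z^2 + 15*z - 8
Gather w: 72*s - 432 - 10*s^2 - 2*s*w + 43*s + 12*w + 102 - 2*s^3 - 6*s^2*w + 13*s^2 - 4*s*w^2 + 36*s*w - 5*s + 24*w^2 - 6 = -2*s^3 + 3*s^2 + 110*s + w^2*(24 - 4*s) + w*(-6*s^2 + 34*s + 12) - 336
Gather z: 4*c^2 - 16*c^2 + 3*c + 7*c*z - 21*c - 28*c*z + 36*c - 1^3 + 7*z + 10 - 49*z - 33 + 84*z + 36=-12*c^2 + 18*c + z*(42 - 21*c) + 12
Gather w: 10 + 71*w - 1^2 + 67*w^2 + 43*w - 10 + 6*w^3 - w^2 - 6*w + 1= 6*w^3 + 66*w^2 + 108*w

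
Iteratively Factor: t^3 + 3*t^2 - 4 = (t - 1)*(t^2 + 4*t + 4) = (t - 1)*(t + 2)*(t + 2)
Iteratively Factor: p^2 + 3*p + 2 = (p + 1)*(p + 2)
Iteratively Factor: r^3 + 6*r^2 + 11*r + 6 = (r + 3)*(r^2 + 3*r + 2) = (r + 1)*(r + 3)*(r + 2)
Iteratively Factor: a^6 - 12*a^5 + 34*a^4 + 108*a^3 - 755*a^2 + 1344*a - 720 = (a - 3)*(a^5 - 9*a^4 + 7*a^3 + 129*a^2 - 368*a + 240) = (a - 5)*(a - 3)*(a^4 - 4*a^3 - 13*a^2 + 64*a - 48) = (a - 5)*(a - 3)^2*(a^3 - a^2 - 16*a + 16) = (a - 5)*(a - 4)*(a - 3)^2*(a^2 + 3*a - 4) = (a - 5)*(a - 4)*(a - 3)^2*(a - 1)*(a + 4)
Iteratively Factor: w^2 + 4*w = (w)*(w + 4)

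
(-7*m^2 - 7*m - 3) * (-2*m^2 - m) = 14*m^4 + 21*m^3 + 13*m^2 + 3*m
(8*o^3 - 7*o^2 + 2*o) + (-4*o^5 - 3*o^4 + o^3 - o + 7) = -4*o^5 - 3*o^4 + 9*o^3 - 7*o^2 + o + 7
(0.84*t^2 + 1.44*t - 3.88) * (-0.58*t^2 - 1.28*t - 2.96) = -0.4872*t^4 - 1.9104*t^3 - 2.0792*t^2 + 0.704000000000001*t + 11.4848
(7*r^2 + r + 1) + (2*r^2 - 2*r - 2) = 9*r^2 - r - 1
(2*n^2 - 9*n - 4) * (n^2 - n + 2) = 2*n^4 - 11*n^3 + 9*n^2 - 14*n - 8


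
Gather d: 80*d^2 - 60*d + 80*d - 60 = 80*d^2 + 20*d - 60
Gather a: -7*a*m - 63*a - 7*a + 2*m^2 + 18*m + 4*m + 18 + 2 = a*(-7*m - 70) + 2*m^2 + 22*m + 20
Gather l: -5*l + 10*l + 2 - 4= 5*l - 2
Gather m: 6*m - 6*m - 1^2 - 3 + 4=0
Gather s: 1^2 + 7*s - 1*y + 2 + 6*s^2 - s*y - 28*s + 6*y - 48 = 6*s^2 + s*(-y - 21) + 5*y - 45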